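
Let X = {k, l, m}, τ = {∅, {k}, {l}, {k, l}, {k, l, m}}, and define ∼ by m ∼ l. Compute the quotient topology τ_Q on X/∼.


X/∼ = {[k], [l=m]}; |τ_Q| = 3.

Equivalence classes: [k], [l=m].
Quotient map π: X → X/∼ sends k ↦ [k], l ↦ [l=m], m ↦ [l=m].
For each subset V ⊆ X/∼, compute π^{-1}(V) ⊆ X and check whether π^{-1}(V) ∈ τ. V is open in τ_Q iff π^{-1}(V) ∈ τ.
  V = {}: π^{-1}(V) = ∅ ∈ τ ✓.
  V = {[k]}: π^{-1}(V) = {k} ∈ τ ✓.
  V = {[l=m]}: π^{-1}(V) = {l, m} ∉ τ ✗.
  V = {[k], [l=m]}: π^{-1}(V) = {k, l, m} ∈ τ ✓.
Open sets in the quotient: τ_Q = {{}, {[k]}, {[k], [l=m]}} (3 elements).


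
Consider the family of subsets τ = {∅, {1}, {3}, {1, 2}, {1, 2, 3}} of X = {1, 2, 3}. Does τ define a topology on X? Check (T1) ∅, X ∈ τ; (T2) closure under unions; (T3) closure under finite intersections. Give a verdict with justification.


τ is NOT a topology on X.

Axiom (T1): ∅ ∈ τ? Yes; X ∈ τ? Yes.
Axiom (T2/T3): check pairwise unions and intersections of members of τ.
Counterexample for (T2): {1} ∪ {3} = {1, 3} ∉ τ. Therefore τ is NOT a topology.


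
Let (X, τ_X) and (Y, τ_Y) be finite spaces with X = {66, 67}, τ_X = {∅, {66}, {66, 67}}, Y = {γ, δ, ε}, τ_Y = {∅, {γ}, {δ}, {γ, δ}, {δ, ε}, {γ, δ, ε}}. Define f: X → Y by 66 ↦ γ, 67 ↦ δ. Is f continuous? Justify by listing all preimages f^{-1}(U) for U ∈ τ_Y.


f is NOT continuous.

Compute f^{-1}(U) for each U ∈ τ_Y:
  U = ∅: f^{-1}(U) = ∅ ∈ τ_X ✓.
  U = {γ}: f^{-1}(U) = {66} ∈ τ_X ✓.
  U = {δ}: f^{-1}(U) = {67} ∉ τ_X ✗.
  U = {γ, δ}: f^{-1}(U) = {66, 67} ∈ τ_X ✓.
  U = {δ, ε}: f^{-1}(U) = {67} ∉ τ_X ✗.
  U = {γ, δ, ε}: f^{-1}(U) = {66, 67} ∈ τ_X ✓.
Found U = {δ} with f^{-1}(U) = {67} not in τ_X. Therefore f is NOT continuous.


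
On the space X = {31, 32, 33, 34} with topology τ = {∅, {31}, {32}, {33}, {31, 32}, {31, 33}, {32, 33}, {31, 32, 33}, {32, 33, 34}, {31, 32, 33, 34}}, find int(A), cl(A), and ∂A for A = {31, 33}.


int(A) = {31, 33}, cl(A) = {31, 33, 34}, ∂A = {34}.

Closed sets in (X, τ) are complements of opens:
  closed(X, τ) = {∅, {31}, {34}, {31, 34}, {32, 34}, {33, 34}, {31, 32, 34}, {31, 33, 34}, {32, 33, 34}, {31, 32, 33, 34}}.
int(A) = ⋃ {U ∈ τ : U ⊆ A}. Opens contained in A: ∅, {31}, {33}, {31, 33}.
Taking the union of these: int(A) = {31, 33}.
cl(A) = ⋂ {C closed : A ⊆ C}. Closed sets containing A: {31, 33, 34}, {31, 32, 33, 34}.
Intersecting these: cl(A) = {31, 33, 34}.
∂A = cl(A) ∖ int(A) = {31, 33, 34} ∖ {31, 33} = {34}.


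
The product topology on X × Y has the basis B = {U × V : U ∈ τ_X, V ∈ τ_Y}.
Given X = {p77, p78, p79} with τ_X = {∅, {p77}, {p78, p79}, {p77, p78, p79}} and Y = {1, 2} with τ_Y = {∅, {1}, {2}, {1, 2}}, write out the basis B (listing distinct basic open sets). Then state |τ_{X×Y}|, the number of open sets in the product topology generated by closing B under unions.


Basis B = {∅ × ∅, {p77} × {1}, {p77} × {2}, {p77} × {1, 2}, {p78, p79} × {1}, {p78, p79} × {2}, {p77, p78, p79} × {1}, {p77, p78, p79} × {2}, {p78, p79} × {1, 2}, {p77, p78, p79} × {1, 2}}; |τ_{X×Y}| = 16.

Enumerate products U × V with U ∈ τ_X, V ∈ τ_Y (deduplicated):
  ∅ × ∅ = {} (∅)
  {p77} × {1} = {(p77,1)}
  {p77} × {2} = {(p77,2)}
  {p77} × {1, 2} = {(p77,1), (p77,2)}
  {p78, p79} × {1} = {(p78,1), (p79,1)}
  {p78, p79} × {2} = {(p78,2), (p79,2)}
  {p77, p78, p79} × {1} = {(p77,1), (p78,1), (p79,1)}
  {p77, p78, p79} × {2} = {(p77,2), (p78,2), (p79,2)}
  {p78, p79} × {1, 2} = {(p78,1), (p78,2), (p79,1), (p79,2)}
  {p77, p78, p79} × {1, 2} = {(p77,1), (p77,2), (p78,1), (p78,2), (p79,1), (p79,2)}
These 10 distinct sets form the basis B.
Close under arbitrary unions to get τ_{X×Y}; counting gives |τ_{X×Y}| = 16.


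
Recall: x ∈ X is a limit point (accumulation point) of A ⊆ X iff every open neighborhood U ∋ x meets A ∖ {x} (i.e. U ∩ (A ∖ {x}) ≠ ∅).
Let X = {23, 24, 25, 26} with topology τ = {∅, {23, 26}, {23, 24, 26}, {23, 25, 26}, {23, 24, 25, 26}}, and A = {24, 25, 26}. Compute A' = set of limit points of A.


A' = {23, 24, 25}

For each x ∈ X, list the open sets U ∈ τ with x ∈ U, then check whether U ∩ (A ∖ {x}) ≠ ∅ for every such U.
  x = 23: opens ∋ x are {23, 26}, {23, 24, 26}, {23, 25, 26}, {23, 24, 25, 26}; each meets A ∖ {23}, so x IS a limit point.
  x = 24: opens ∋ x are {23, 24, 26}, {23, 24, 25, 26}; each meets A ∖ {24}, so x IS a limit point.
  x = 25: opens ∋ x are {23, 25, 26}, {23, 24, 25, 26}; each meets A ∖ {25}, so x IS a limit point.
  x = 26: open {23, 26} ∋ x has {23, 26} ∩ (A ∖ {26}) = ∅, so x is NOT a limit point.
Collecting: A' = {23, 24, 25}.


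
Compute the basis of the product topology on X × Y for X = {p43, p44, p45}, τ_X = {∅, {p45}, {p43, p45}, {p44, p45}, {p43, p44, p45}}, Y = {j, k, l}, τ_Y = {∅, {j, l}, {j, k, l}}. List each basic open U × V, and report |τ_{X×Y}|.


Basis B = {∅ × ∅, {p45} × {j, l}, {p45} × {j, k, l}, {p43, p45} × {j, l}, {p44, p45} × {j, l}, {p43, p45} × {j, k, l}, {p43, p44, p45} × {j, l}, {p44, p45} × {j, k, l}, {p43, p44, p45} × {j, k, l}}; |τ_{X×Y}| = 14.

Enumerate products U × V with U ∈ τ_X, V ∈ τ_Y (deduplicated):
  ∅ × ∅ = {} (∅)
  {p45} × {j, l} = {(p45,j), (p45,l)}
  {p45} × {j, k, l} = {(p45,j), (p45,k), (p45,l)}
  {p43, p45} × {j, l} = {(p43,j), (p43,l), (p45,j), (p45,l)}
  {p44, p45} × {j, l} = {(p44,j), (p44,l), (p45,j), (p45,l)}
  {p43, p45} × {j, k, l} = {(p43,j), (p43,k), (p43,l), (p45,j), (p45,k), (p45,l)}
  {p43, p44, p45} × {j, l} = {(p43,j), (p43,l), (p44,j), (p44,l), (p45,j), (p45,l)}
  {p44, p45} × {j, k, l} = {(p44,j), (p44,k), (p44,l), (p45,j), (p45,k), (p45,l)}
  {p43, p44, p45} × {j, k, l} = {(p43,j), (p43,k), (p43,l), (p44,j), (p44,k), (p44,l), (p45,j), (p45,k), (p45,l)}
These 9 distinct sets form the basis B.
Close under arbitrary unions to get τ_{X×Y}; counting gives |τ_{X×Y}| = 14.


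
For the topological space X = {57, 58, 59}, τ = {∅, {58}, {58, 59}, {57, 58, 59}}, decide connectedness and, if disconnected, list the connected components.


(X, τ) is connected.

Find clopen sets (U ∈ τ with X ∖ U ∈ τ):
  U = ∅, X ∖ U = {57, 58, 59} — both open, so U is clopen.
  U = {57, 58, 59}, X ∖ U = ∅ — both open, so U is clopen.
Only trivial clopens (∅ and X) exist, so (X, τ) is connected.
Compute connected components by grouping points that agree on all clopens:
  component: {57, 58, 59}


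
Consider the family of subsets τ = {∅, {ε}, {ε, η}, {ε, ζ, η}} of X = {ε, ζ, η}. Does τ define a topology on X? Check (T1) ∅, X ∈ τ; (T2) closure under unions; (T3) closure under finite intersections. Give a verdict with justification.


τ IS a topology on X.

Axiom (T1): ∅ ∈ τ? Yes; X ∈ τ? Yes.
Axiom (T2/T3): check pairwise unions and intersections of members of τ.
All pairwise intersections and unions checked — each lies in τ. Therefore τ satisfies (T1), (T2), (T3): it IS a topology on X.


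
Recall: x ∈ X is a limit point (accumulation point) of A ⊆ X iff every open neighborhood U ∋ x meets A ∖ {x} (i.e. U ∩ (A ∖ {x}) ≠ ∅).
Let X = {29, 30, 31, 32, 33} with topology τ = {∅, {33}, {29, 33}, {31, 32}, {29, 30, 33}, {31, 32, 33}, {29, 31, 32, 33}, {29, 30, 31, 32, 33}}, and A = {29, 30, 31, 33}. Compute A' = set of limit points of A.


A' = {29, 30, 32}

For each x ∈ X, list the open sets U ∈ τ with x ∈ U, then check whether U ∩ (A ∖ {x}) ≠ ∅ for every such U.
  x = 29: opens ∋ x are {29, 33}, {29, 30, 33}, {29, 31, 32, 33}, {29, 30, 31, 32, 33}; each meets A ∖ {29}, so x IS a limit point.
  x = 30: opens ∋ x are {29, 30, 33}, {29, 30, 31, 32, 33}; each meets A ∖ {30}, so x IS a limit point.
  x = 31: open {31, 32} ∋ x has {31, 32} ∩ (A ∖ {31}) = ∅, so x is NOT a limit point.
  x = 32: opens ∋ x are {31, 32}, {31, 32, 33}, {29, 31, 32, 33}, {29, 30, 31, 32, 33}; each meets A ∖ {32}, so x IS a limit point.
  x = 33: open {33} ∋ x has {33} ∩ (A ∖ {33}) = ∅, so x is NOT a limit point.
Collecting: A' = {29, 30, 32}.


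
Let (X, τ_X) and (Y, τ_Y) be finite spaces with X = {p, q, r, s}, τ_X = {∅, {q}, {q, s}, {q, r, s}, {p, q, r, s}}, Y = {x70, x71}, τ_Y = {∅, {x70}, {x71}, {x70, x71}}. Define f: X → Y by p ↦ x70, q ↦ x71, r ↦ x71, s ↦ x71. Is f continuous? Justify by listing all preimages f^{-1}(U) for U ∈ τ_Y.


f is NOT continuous.

Compute f^{-1}(U) for each U ∈ τ_Y:
  U = ∅: f^{-1}(U) = ∅ ∈ τ_X ✓.
  U = {x70}: f^{-1}(U) = {p} ∉ τ_X ✗.
  U = {x71}: f^{-1}(U) = {q, r, s} ∈ τ_X ✓.
  U = {x70, x71}: f^{-1}(U) = {p, q, r, s} ∈ τ_X ✓.
Found U = {x70} with f^{-1}(U) = {p} not in τ_X. Therefore f is NOT continuous.


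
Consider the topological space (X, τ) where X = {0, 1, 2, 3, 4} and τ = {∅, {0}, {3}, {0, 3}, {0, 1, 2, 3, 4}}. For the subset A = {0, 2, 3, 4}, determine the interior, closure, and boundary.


int(A) = {0, 3}, cl(A) = {0, 1, 2, 3, 4}, ∂A = {1, 2, 4}.

Closed sets in (X, τ) are complements of opens:
  closed(X, τ) = {∅, {1, 2, 4}, {0, 1, 2, 4}, {1, 2, 3, 4}, {0, 1, 2, 3, 4}}.
int(A) = ⋃ {U ∈ τ : U ⊆ A}. Opens contained in A: ∅, {0}, {3}, {0, 3}.
Taking the union of these: int(A) = {0, 3}.
cl(A) = ⋂ {C closed : A ⊆ C}. Closed sets containing A: {0, 1, 2, 3, 4}.
Intersecting these: cl(A) = {0, 1, 2, 3, 4}.
∂A = cl(A) ∖ int(A) = {0, 1, 2, 3, 4} ∖ {0, 3} = {1, 2, 4}.


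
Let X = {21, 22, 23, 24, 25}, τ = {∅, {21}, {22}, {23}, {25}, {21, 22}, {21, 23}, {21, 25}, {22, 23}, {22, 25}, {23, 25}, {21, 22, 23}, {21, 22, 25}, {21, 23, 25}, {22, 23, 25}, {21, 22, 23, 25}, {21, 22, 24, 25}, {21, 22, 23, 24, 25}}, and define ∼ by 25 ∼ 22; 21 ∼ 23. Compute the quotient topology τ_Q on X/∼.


X/∼ = {[21=23], [22=25], [24]}; |τ_Q| = 5.

Equivalence classes: [21=23], [22=25], [24].
Quotient map π: X → X/∼ sends 21 ↦ [21=23], 22 ↦ [22=25], 23 ↦ [21=23], 24 ↦ [24], 25 ↦ [22=25].
For each subset V ⊆ X/∼, compute π^{-1}(V) ⊆ X and check whether π^{-1}(V) ∈ τ. V is open in τ_Q iff π^{-1}(V) ∈ τ.
  V = {}: π^{-1}(V) = ∅ ∈ τ ✓.
  V = {[21=23]}: π^{-1}(V) = {21, 23} ∈ τ ✓.
  V = {[22=25]}: π^{-1}(V) = {22, 25} ∈ τ ✓.
  V = {[21=23], [22=25]}: π^{-1}(V) = {21, 22, 23, 25} ∈ τ ✓.
  V = {[24]}: π^{-1}(V) = {24} ∉ τ ✗.
  V = {[21=23], [24]}: π^{-1}(V) = {21, 23, 24} ∉ τ ✗.
  V = {[22=25], [24]}: π^{-1}(V) = {22, 24, 25} ∉ τ ✗.
  V = {[21=23], [22=25], [24]}: π^{-1}(V) = {21, 22, 23, 24, 25} ∈ τ ✓.
Open sets in the quotient: τ_Q = {{}, {[21=23]}, {[22=25]}, {[21=23], [22=25]}, {[21=23], [22=25], [24]}} (5 elements).


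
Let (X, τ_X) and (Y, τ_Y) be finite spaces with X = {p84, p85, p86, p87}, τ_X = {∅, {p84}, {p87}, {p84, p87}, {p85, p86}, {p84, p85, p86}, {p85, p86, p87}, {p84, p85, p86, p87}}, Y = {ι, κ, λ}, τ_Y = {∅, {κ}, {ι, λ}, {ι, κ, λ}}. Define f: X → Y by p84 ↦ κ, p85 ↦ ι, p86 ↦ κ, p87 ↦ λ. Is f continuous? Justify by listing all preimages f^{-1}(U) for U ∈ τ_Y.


f is NOT continuous.

Compute f^{-1}(U) for each U ∈ τ_Y:
  U = ∅: f^{-1}(U) = ∅ ∈ τ_X ✓.
  U = {κ}: f^{-1}(U) = {p84, p86} ∉ τ_X ✗.
  U = {ι, λ}: f^{-1}(U) = {p85, p87} ∉ τ_X ✗.
  U = {ι, κ, λ}: f^{-1}(U) = {p84, p85, p86, p87} ∈ τ_X ✓.
Found U = {κ} with f^{-1}(U) = {p84, p86} not in τ_X. Therefore f is NOT continuous.


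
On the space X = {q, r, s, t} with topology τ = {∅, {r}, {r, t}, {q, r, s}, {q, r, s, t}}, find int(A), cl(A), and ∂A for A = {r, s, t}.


int(A) = {r, t}, cl(A) = {q, r, s, t}, ∂A = {q, s}.

Closed sets in (X, τ) are complements of opens:
  closed(X, τ) = {∅, {t}, {q, s}, {q, s, t}, {q, r, s, t}}.
int(A) = ⋃ {U ∈ τ : U ⊆ A}. Opens contained in A: ∅, {r}, {r, t}.
Taking the union of these: int(A) = {r, t}.
cl(A) = ⋂ {C closed : A ⊆ C}. Closed sets containing A: {q, r, s, t}.
Intersecting these: cl(A) = {q, r, s, t}.
∂A = cl(A) ∖ int(A) = {q, r, s, t} ∖ {r, t} = {q, s}.


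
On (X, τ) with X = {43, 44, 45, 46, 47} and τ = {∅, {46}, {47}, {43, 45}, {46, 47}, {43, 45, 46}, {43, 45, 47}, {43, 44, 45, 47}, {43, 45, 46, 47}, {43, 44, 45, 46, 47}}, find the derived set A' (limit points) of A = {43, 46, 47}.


A' = {44, 45}

For each x ∈ X, list the open sets U ∈ τ with x ∈ U, then check whether U ∩ (A ∖ {x}) ≠ ∅ for every such U.
  x = 43: open {43, 45} ∋ x has {43, 45} ∩ (A ∖ {43}) = ∅, so x is NOT a limit point.
  x = 44: opens ∋ x are {43, 44, 45, 47}, {43, 44, 45, 46, 47}; each meets A ∖ {44}, so x IS a limit point.
  x = 45: opens ∋ x are {43, 45}, {43, 45, 46}, {43, 45, 47}, {43, 44, 45, 47}, {43, 45, 46, 47}, {43, 44, 45, 46, 47}; each meets A ∖ {45}, so x IS a limit point.
  x = 46: open {46} ∋ x has {46} ∩ (A ∖ {46}) = ∅, so x is NOT a limit point.
  x = 47: open {47} ∋ x has {47} ∩ (A ∖ {47}) = ∅, so x is NOT a limit point.
Collecting: A' = {44, 45}.


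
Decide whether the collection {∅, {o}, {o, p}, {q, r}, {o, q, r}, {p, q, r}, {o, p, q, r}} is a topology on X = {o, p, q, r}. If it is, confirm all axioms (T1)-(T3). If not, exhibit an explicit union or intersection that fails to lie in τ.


τ is NOT a topology on X.

Axiom (T1): ∅ ∈ τ? Yes; X ∈ τ? Yes.
Axiom (T2/T3): check pairwise unions and intersections of members of τ.
Counterexample for (T3): {o, p} ∩ {p, q, r} = {p} ∉ τ. Therefore τ is NOT a topology.


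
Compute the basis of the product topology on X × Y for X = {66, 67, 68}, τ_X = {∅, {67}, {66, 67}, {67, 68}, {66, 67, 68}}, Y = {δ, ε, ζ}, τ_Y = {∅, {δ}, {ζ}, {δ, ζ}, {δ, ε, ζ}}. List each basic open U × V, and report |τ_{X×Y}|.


Basis B = {∅ × ∅, {67} × {δ}, {67} × {ζ}, {66, 67} × {δ}, {66, 67} × {ζ}, {67} × {δ, ζ}, {67, 68} × {δ}, {67, 68} × {ζ}, {66, 67, 68} × {δ}, {66, 67, 68} × {ζ}, {67} × {δ, ε, ζ}, {66, 67} × {δ, ζ}, {67, 68} × {δ, ζ}, {66, 67} × {δ, ε, ζ}, {66, 67, 68} × {δ, ζ}, {67, 68} × {δ, ε, ζ}, {66, 67, 68} × {δ, ε, ζ}}; |τ_{X×Y}| = 50.

Enumerate products U × V with U ∈ τ_X, V ∈ τ_Y (deduplicated):
  ∅ × ∅ = {} (∅)
  {67} × {δ} = {(67,δ)}
  {67} × {ζ} = {(67,ζ)}
  {66, 67} × {δ} = {(66,δ), (67,δ)}
  {66, 67} × {ζ} = {(66,ζ), (67,ζ)}
  {67} × {δ, ζ} = {(67,δ), (67,ζ)}
  {67, 68} × {δ} = {(67,δ), (68,δ)}
  {67, 68} × {ζ} = {(67,ζ), (68,ζ)}
  {66, 67, 68} × {δ} = {(66,δ), (67,δ), (68,δ)}
  {66, 67, 68} × {ζ} = {(66,ζ), (67,ζ), (68,ζ)}
  {67} × {δ, ε, ζ} = {(67,δ), (67,ε), (67,ζ)}
  {66, 67} × {δ, ζ} = {(66,δ), (66,ζ), (67,δ), (67,ζ)}
  {67, 68} × {δ, ζ} = {(67,δ), (67,ζ), (68,δ), (68,ζ)}
  {66, 67} × {δ, ε, ζ} = {(66,δ), (66,ε), (66,ζ), (67,δ), (67,ε), (67,ζ)}
  {66, 67, 68} × {δ, ζ} = {(66,δ), (66,ζ), (67,δ), (67,ζ), (68,δ), (68,ζ)}
  {67, 68} × {δ, ε, ζ} = {(67,δ), (67,ε), (67,ζ), (68,δ), (68,ε), (68,ζ)}
  {66, 67, 68} × {δ, ε, ζ} = {(66,δ), (66,ε), (66,ζ), (67,δ), (67,ε), (67,ζ), (68,δ), (68,ε), (68,ζ)}
These 17 distinct sets form the basis B.
Close under arbitrary unions to get τ_{X×Y}; counting gives |τ_{X×Y}| = 50.


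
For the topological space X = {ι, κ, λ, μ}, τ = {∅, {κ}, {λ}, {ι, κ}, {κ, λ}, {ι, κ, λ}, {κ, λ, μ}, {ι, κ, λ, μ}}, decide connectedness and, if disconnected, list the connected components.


(X, τ) is connected.

Find clopen sets (U ∈ τ with X ∖ U ∈ τ):
  U = ∅, X ∖ U = {ι, κ, λ, μ} — both open, so U is clopen.
  U = {ι, κ, λ, μ}, X ∖ U = ∅ — both open, so U is clopen.
Only trivial clopens (∅ and X) exist, so (X, τ) is connected.
Compute connected components by grouping points that agree on all clopens:
  component: {ι, κ, λ, μ}


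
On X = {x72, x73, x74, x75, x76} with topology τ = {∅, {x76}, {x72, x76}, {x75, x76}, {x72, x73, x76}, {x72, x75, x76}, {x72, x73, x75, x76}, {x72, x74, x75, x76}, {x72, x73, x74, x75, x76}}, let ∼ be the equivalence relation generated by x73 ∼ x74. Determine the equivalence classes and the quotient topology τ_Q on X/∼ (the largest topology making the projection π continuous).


X/∼ = {[x72], [x73=x74], [x75], [x76]}; |τ_Q| = 6.

Equivalence classes: [x72], [x73=x74], [x75], [x76].
Quotient map π: X → X/∼ sends x72 ↦ [x72], x73 ↦ [x73=x74], x74 ↦ [x73=x74], x75 ↦ [x75], x76 ↦ [x76].
For each subset V ⊆ X/∼, compute π^{-1}(V) ⊆ X and check whether π^{-1}(V) ∈ τ. V is open in τ_Q iff π^{-1}(V) ∈ τ.
  V = {}: π^{-1}(V) = ∅ ∈ τ ✓.
  V = {[x72]}: π^{-1}(V) = {x72} ∉ τ ✗.
  V = {[x73=x74]}: π^{-1}(V) = {x73, x74} ∉ τ ✗.
  V = {[x72], [x73=x74]}: π^{-1}(V) = {x72, x73, x74} ∉ τ ✗.
  V = {[x75]}: π^{-1}(V) = {x75} ∉ τ ✗.
  V = {[x72], [x75]}: π^{-1}(V) = {x72, x75} ∉ τ ✗.
  V = {[x73=x74], [x75]}: π^{-1}(V) = {x73, x74, x75} ∉ τ ✗.
  V = {[x72], [x73=x74], [x75]}: π^{-1}(V) = {x72, x73, x74, x75} ∉ τ ✗.
  V = {[x76]}: π^{-1}(V) = {x76} ∈ τ ✓.
  V = {[x72], [x76]}: π^{-1}(V) = {x72, x76} ∈ τ ✓.
  V = {[x73=x74], [x76]}: π^{-1}(V) = {x73, x74, x76} ∉ τ ✗.
  V = {[x72], [x73=x74], [x76]}: π^{-1}(V) = {x72, x73, x74, x76} ∉ τ ✗.
  V = {[x75], [x76]}: π^{-1}(V) = {x75, x76} ∈ τ ✓.
  V = {[x72], [x75], [x76]}: π^{-1}(V) = {x72, x75, x76} ∈ τ ✓.
  V = {[x73=x74], [x75], [x76]}: π^{-1}(V) = {x73, x74, x75, x76} ∉ τ ✗.
  V = {[x72], [x73=x74], [x75], [x76]}: π^{-1}(V) = {x72, x73, x74, x75, x76} ∈ τ ✓.
Open sets in the quotient: τ_Q = {{}, {[x76]}, {[x72], [x76]}, {[x75], [x76]}, {[x72], [x75], [x76]}, {[x72], [x73=x74], [x75], [x76]}} (6 elements).


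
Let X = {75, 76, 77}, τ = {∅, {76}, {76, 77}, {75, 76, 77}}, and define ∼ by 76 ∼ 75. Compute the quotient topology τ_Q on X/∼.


X/∼ = {[75=76], [77]}; |τ_Q| = 2.

Equivalence classes: [75=76], [77].
Quotient map π: X → X/∼ sends 75 ↦ [75=76], 76 ↦ [75=76], 77 ↦ [77].
For each subset V ⊆ X/∼, compute π^{-1}(V) ⊆ X and check whether π^{-1}(V) ∈ τ. V is open in τ_Q iff π^{-1}(V) ∈ τ.
  V = {}: π^{-1}(V) = ∅ ∈ τ ✓.
  V = {[75=76]}: π^{-1}(V) = {75, 76} ∉ τ ✗.
  V = {[77]}: π^{-1}(V) = {77} ∉ τ ✗.
  V = {[75=76], [77]}: π^{-1}(V) = {75, 76, 77} ∈ τ ✓.
Open sets in the quotient: τ_Q = {{}, {[75=76], [77]}} (2 elements).


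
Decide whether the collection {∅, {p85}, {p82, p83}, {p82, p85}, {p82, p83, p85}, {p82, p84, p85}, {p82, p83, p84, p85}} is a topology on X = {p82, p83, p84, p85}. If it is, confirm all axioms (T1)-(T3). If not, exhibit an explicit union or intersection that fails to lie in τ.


τ is NOT a topology on X.

Axiom (T1): ∅ ∈ τ? Yes; X ∈ τ? Yes.
Axiom (T2/T3): check pairwise unions and intersections of members of τ.
Counterexample for (T3): {p82, p83} ∩ {p82, p85} = {p82} ∉ τ. Therefore τ is NOT a topology.


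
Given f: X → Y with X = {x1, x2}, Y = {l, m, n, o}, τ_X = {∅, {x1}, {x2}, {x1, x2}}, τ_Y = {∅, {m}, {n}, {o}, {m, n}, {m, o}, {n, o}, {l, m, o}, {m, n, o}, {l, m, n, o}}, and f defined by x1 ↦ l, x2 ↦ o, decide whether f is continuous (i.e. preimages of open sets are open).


f IS continuous.

Compute f^{-1}(U) for each U ∈ τ_Y:
  U = ∅: f^{-1}(U) = ∅ ∈ τ_X ✓.
  U = {m}: f^{-1}(U) = ∅ ∈ τ_X ✓.
  U = {n}: f^{-1}(U) = ∅ ∈ τ_X ✓.
  U = {o}: f^{-1}(U) = {x2} ∈ τ_X ✓.
  U = {m, n}: f^{-1}(U) = ∅ ∈ τ_X ✓.
  U = {m, o}: f^{-1}(U) = {x2} ∈ τ_X ✓.
  U = {n, o}: f^{-1}(U) = {x2} ∈ τ_X ✓.
  U = {l, m, o}: f^{-1}(U) = {x1, x2} ∈ τ_X ✓.
  U = {m, n, o}: f^{-1}(U) = {x2} ∈ τ_X ✓.
  U = {l, m, n, o}: f^{-1}(U) = {x1, x2} ∈ τ_X ✓.
Every preimage lies in τ_X, so f IS continuous.


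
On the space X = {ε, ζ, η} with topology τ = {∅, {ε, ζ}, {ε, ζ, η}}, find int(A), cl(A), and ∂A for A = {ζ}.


int(A) = ∅, cl(A) = {ε, ζ, η}, ∂A = {ε, ζ, η}.

Closed sets in (X, τ) are complements of opens:
  closed(X, τ) = {∅, {η}, {ε, ζ, η}}.
int(A) = ⋃ {U ∈ τ : U ⊆ A}. Opens contained in A: ∅.
Taking the union of these: int(A) = ∅.
cl(A) = ⋂ {C closed : A ⊆ C}. Closed sets containing A: {ε, ζ, η}.
Intersecting these: cl(A) = {ε, ζ, η}.
∂A = cl(A) ∖ int(A) = {ε, ζ, η} ∖ ∅ = {ε, ζ, η}.


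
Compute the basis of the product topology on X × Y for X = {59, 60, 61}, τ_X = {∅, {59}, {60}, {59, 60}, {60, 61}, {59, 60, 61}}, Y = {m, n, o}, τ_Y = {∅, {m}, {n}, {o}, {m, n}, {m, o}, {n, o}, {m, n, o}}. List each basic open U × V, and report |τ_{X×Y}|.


Basis B = {∅ × ∅, {59} × {m}, {59} × {n}, {59} × {o}, {60} × {m}, {60} × {n}, {60} × {o}, {59} × {m, n}, {59} × {m, o}, {59, 60} × {m}, {59} × {n, o}, {59, 60} × {n}, {59, 60} × {o}, {60} × {m, n}, {60} × {m, o}, {60, 61} × {m}, {60} × {n, o}, {60, 61} × {n}, {60, 61} × {o}, {59} × {m, n, o}, {59, 60, 61} × {m}, {59, 60, 61} × {n}, {59, 60, 61} × {o}, {60} × {m, n, o}, {59, 60} × {m, n}, {59, 60} × {m, o}, {59, 60} × {n, o}, {60, 61} × {m, n}, {60, 61} × {m, o}, {60, 61} × {n, o}, {59, 60} × {m, n, o}, {59, 60, 61} × {m, n}, {59, 60, 61} × {m, o}, {59, 60, 61} × {n, o}, {60, 61} × {m, n, o}, {59, 60, 61} × {m, n, o}}; |τ_{X×Y}| = 216.

Enumerate products U × V with U ∈ τ_X, V ∈ τ_Y (deduplicated):
  ∅ × ∅ = {} (∅)
  {59} × {m} = {(59,m)}
  {59} × {n} = {(59,n)}
  {59} × {o} = {(59,o)}
  {60} × {m} = {(60,m)}
  {60} × {n} = {(60,n)}
  {60} × {o} = {(60,o)}
  {59} × {m, n} = {(59,m), (59,n)}
  {59} × {m, o} = {(59,m), (59,o)}
  {59, 60} × {m} = {(59,m), (60,m)}
  {59} × {n, o} = {(59,n), (59,o)}
  {59, 60} × {n} = {(59,n), (60,n)}
  {59, 60} × {o} = {(59,o), (60,o)}
  {60} × {m, n} = {(60,m), (60,n)}
  {60} × {m, o} = {(60,m), (60,o)}
  {60, 61} × {m} = {(60,m), (61,m)}
  {60} × {n, o} = {(60,n), (60,o)}
  {60, 61} × {n} = {(60,n), (61,n)}
  {60, 61} × {o} = {(60,o), (61,o)}
  {59} × {m, n, o} = {(59,m), (59,n), (59,o)}
  {59, 60, 61} × {m} = {(59,m), (60,m), (61,m)}
  {59, 60, 61} × {n} = {(59,n), (60,n), (61,n)}
  {59, 60, 61} × {o} = {(59,o), (60,o), (61,o)}
  {60} × {m, n, o} = {(60,m), (60,n), (60,o)}
  {59, 60} × {m, n} = {(59,m), (59,n), (60,m), (60,n)}
  {59, 60} × {m, o} = {(59,m), (59,o), (60,m), (60,o)}
  {59, 60} × {n, o} = {(59,n), (59,o), (60,n), (60,o)}
  {60, 61} × {m, n} = {(60,m), (60,n), (61,m), (61,n)}
  {60, 61} × {m, o} = {(60,m), (60,o), (61,m), (61,o)}
  {60, 61} × {n, o} = {(60,n), (60,o), (61,n), (61,o)}
  {59, 60} × {m, n, o} = {(59,m), (59,n), (59,o), (60,m), (60,n), (60,o)}
  {59, 60, 61} × {m, n} = {(59,m), (59,n), (60,m), (60,n), (61,m), (61,n)}
  {59, 60, 61} × {m, o} = {(59,m), (59,o), (60,m), (60,o), (61,m), (61,o)}
  {59, 60, 61} × {n, o} = {(59,n), (59,o), (60,n), (60,o), (61,n), (61,o)}
  {60, 61} × {m, n, o} = {(60,m), (60,n), (60,o), (61,m), (61,n), (61,o)}
  {59, 60, 61} × {m, n, o} = {(59,m), (59,n), (59,o), (60,m), (60,n), (60,o), (61,m), (61,n), (61,o)}
These 36 distinct sets form the basis B.
Close under arbitrary unions to get τ_{X×Y}; counting gives |τ_{X×Y}| = 216.


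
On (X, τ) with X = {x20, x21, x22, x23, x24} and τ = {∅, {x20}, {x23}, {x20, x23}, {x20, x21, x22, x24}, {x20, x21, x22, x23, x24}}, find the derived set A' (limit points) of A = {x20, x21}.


A' = {x21, x22, x24}

For each x ∈ X, list the open sets U ∈ τ with x ∈ U, then check whether U ∩ (A ∖ {x}) ≠ ∅ for every such U.
  x = x20: open {x20} ∋ x has {x20} ∩ (A ∖ {x20}) = ∅, so x is NOT a limit point.
  x = x21: opens ∋ x are {x20, x21, x22, x24}, {x20, x21, x22, x23, x24}; each meets A ∖ {x21}, so x IS a limit point.
  x = x22: opens ∋ x are {x20, x21, x22, x24}, {x20, x21, x22, x23, x24}; each meets A ∖ {x22}, so x IS a limit point.
  x = x23: open {x23} ∋ x has {x23} ∩ (A ∖ {x23}) = ∅, so x is NOT a limit point.
  x = x24: opens ∋ x are {x20, x21, x22, x24}, {x20, x21, x22, x23, x24}; each meets A ∖ {x24}, so x IS a limit point.
Collecting: A' = {x21, x22, x24}.


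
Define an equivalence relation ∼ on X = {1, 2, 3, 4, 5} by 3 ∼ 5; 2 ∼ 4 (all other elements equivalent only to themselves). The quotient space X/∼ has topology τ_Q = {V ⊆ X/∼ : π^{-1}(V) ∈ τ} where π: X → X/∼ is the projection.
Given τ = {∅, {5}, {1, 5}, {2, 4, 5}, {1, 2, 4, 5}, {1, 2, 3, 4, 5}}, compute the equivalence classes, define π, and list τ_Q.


X/∼ = {[1], [2=4], [3=5]}; |τ_Q| = 2.

Equivalence classes: [1], [2=4], [3=5].
Quotient map π: X → X/∼ sends 1 ↦ [1], 2 ↦ [2=4], 3 ↦ [3=5], 4 ↦ [2=4], 5 ↦ [3=5].
For each subset V ⊆ X/∼, compute π^{-1}(V) ⊆ X and check whether π^{-1}(V) ∈ τ. V is open in τ_Q iff π^{-1}(V) ∈ τ.
  V = {}: π^{-1}(V) = ∅ ∈ τ ✓.
  V = {[1]}: π^{-1}(V) = {1} ∉ τ ✗.
  V = {[2=4]}: π^{-1}(V) = {2, 4} ∉ τ ✗.
  V = {[1], [2=4]}: π^{-1}(V) = {1, 2, 4} ∉ τ ✗.
  V = {[3=5]}: π^{-1}(V) = {3, 5} ∉ τ ✗.
  V = {[1], [3=5]}: π^{-1}(V) = {1, 3, 5} ∉ τ ✗.
  V = {[2=4], [3=5]}: π^{-1}(V) = {2, 3, 4, 5} ∉ τ ✗.
  V = {[1], [2=4], [3=5]}: π^{-1}(V) = {1, 2, 3, 4, 5} ∈ τ ✓.
Open sets in the quotient: τ_Q = {{}, {[1], [2=4], [3=5]}} (2 elements).


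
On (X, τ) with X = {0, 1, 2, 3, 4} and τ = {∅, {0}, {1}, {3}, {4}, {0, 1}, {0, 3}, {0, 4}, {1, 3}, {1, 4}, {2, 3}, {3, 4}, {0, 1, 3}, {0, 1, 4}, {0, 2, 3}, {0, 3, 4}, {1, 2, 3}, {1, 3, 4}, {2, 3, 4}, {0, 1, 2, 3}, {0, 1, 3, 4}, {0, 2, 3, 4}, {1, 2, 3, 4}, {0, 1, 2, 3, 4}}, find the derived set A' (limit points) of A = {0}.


A' = ∅

For each x ∈ X, list the open sets U ∈ τ with x ∈ U, then check whether U ∩ (A ∖ {x}) ≠ ∅ for every such U.
  x = 0: open {0} ∋ x has {0} ∩ (A ∖ {0}) = ∅, so x is NOT a limit point.
  x = 1: open {1} ∋ x has {1} ∩ (A ∖ {1}) = ∅, so x is NOT a limit point.
  x = 2: open {2, 3} ∋ x has {2, 3} ∩ (A ∖ {2}) = ∅, so x is NOT a limit point.
  x = 3: open {3} ∋ x has {3} ∩ (A ∖ {3}) = ∅, so x is NOT a limit point.
  x = 4: open {4} ∋ x has {4} ∩ (A ∖ {4}) = ∅, so x is NOT a limit point.
Collecting: A' = ∅.


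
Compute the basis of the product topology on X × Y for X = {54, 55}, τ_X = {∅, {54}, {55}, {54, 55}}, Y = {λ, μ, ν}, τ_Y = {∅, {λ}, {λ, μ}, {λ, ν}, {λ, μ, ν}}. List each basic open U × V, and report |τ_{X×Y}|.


Basis B = {∅ × ∅, {54} × {λ}, {55} × {λ}, {54} × {λ, μ}, {54} × {λ, ν}, {54, 55} × {λ}, {55} × {λ, μ}, {55} × {λ, ν}, {54} × {λ, μ, ν}, {55} × {λ, μ, ν}, {54, 55} × {λ, μ}, {54, 55} × {λ, ν}, {54, 55} × {λ, μ, ν}}; |τ_{X×Y}| = 25.

Enumerate products U × V with U ∈ τ_X, V ∈ τ_Y (deduplicated):
  ∅ × ∅ = {} (∅)
  {54} × {λ} = {(54,λ)}
  {55} × {λ} = {(55,λ)}
  {54} × {λ, μ} = {(54,λ), (54,μ)}
  {54} × {λ, ν} = {(54,λ), (54,ν)}
  {54, 55} × {λ} = {(54,λ), (55,λ)}
  {55} × {λ, μ} = {(55,λ), (55,μ)}
  {55} × {λ, ν} = {(55,λ), (55,ν)}
  {54} × {λ, μ, ν} = {(54,λ), (54,μ), (54,ν)}
  {55} × {λ, μ, ν} = {(55,λ), (55,μ), (55,ν)}
  {54, 55} × {λ, μ} = {(54,λ), (54,μ), (55,λ), (55,μ)}
  {54, 55} × {λ, ν} = {(54,λ), (54,ν), (55,λ), (55,ν)}
  {54, 55} × {λ, μ, ν} = {(54,λ), (54,μ), (54,ν), (55,λ), (55,μ), (55,ν)}
These 13 distinct sets form the basis B.
Close under arbitrary unions to get τ_{X×Y}; counting gives |τ_{X×Y}| = 25.


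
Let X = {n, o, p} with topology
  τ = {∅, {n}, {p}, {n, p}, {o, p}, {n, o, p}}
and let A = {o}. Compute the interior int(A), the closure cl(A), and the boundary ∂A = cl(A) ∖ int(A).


int(A) = ∅, cl(A) = {o}, ∂A = {o}.

Closed sets in (X, τ) are complements of opens:
  closed(X, τ) = {∅, {n}, {o}, {n, o}, {o, p}, {n, o, p}}.
int(A) = ⋃ {U ∈ τ : U ⊆ A}. Opens contained in A: ∅.
Taking the union of these: int(A) = ∅.
cl(A) = ⋂ {C closed : A ⊆ C}. Closed sets containing A: {o}, {n, o}, {o, p}, {n, o, p}.
Intersecting these: cl(A) = {o}.
∂A = cl(A) ∖ int(A) = {o} ∖ ∅ = {o}.


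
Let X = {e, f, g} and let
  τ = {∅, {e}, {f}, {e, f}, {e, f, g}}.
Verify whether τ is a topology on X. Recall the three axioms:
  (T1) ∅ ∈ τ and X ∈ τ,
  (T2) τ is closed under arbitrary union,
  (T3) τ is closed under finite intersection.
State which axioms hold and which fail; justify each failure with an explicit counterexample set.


τ IS a topology on X.

Axiom (T1): ∅ ∈ τ? Yes; X ∈ τ? Yes.
Axiom (T2/T3): check pairwise unions and intersections of members of τ.
All pairwise intersections and unions checked — each lies in τ. Therefore τ satisfies (T1), (T2), (T3): it IS a topology on X.


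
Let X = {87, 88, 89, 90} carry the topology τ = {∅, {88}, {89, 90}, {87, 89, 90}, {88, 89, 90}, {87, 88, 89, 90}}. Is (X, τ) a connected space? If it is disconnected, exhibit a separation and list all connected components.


(X, τ) is disconnected; components = [{88}, {87, 89, 90}].

Find clopen sets (U ∈ τ with X ∖ U ∈ τ):
  U = ∅, X ∖ U = {87, 88, 89, 90} — both open, so U is clopen.
  U = {88}, X ∖ U = {87, 89, 90} — both open, so U is clopen.
  U = {87, 89, 90}, X ∖ U = {88} — both open, so U is clopen.
  U = {87, 88, 89, 90}, X ∖ U = ∅ — both open, so U is clopen.
Nontrivial clopen(s) exist: e.g. {88}. So (X, τ) is disconnected.
Compute connected components by grouping points that agree on all clopens:
  component: {88}
  component: {87, 89, 90}


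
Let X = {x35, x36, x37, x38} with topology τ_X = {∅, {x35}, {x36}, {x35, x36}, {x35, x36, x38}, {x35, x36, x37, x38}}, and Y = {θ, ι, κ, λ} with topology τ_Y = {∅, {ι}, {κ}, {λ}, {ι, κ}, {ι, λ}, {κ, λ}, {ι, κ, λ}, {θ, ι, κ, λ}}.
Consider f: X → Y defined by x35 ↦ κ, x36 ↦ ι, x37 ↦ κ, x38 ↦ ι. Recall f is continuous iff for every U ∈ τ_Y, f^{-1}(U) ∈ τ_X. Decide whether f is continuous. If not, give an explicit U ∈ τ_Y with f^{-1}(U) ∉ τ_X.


f is NOT continuous.

Compute f^{-1}(U) for each U ∈ τ_Y:
  U = ∅: f^{-1}(U) = ∅ ∈ τ_X ✓.
  U = {ι}: f^{-1}(U) = {x36, x38} ∉ τ_X ✗.
  U = {κ}: f^{-1}(U) = {x35, x37} ∉ τ_X ✗.
  U = {λ}: f^{-1}(U) = ∅ ∈ τ_X ✓.
  U = {ι, κ}: f^{-1}(U) = {x35, x36, x37, x38} ∈ τ_X ✓.
  U = {ι, λ}: f^{-1}(U) = {x36, x38} ∉ τ_X ✗.
  U = {κ, λ}: f^{-1}(U) = {x35, x37} ∉ τ_X ✗.
  U = {ι, κ, λ}: f^{-1}(U) = {x35, x36, x37, x38} ∈ τ_X ✓.
  U = {θ, ι, κ, λ}: f^{-1}(U) = {x35, x36, x37, x38} ∈ τ_X ✓.
Found U = {ι} with f^{-1}(U) = {x36, x38} not in τ_X. Therefore f is NOT continuous.


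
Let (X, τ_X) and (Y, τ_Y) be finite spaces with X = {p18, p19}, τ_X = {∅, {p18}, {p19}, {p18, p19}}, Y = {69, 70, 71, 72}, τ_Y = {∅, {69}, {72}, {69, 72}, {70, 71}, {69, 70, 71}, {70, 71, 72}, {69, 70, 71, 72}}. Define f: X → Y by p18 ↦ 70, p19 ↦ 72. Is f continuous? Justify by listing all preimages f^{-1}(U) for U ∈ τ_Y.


f IS continuous.

Compute f^{-1}(U) for each U ∈ τ_Y:
  U = ∅: f^{-1}(U) = ∅ ∈ τ_X ✓.
  U = {69}: f^{-1}(U) = ∅ ∈ τ_X ✓.
  U = {72}: f^{-1}(U) = {p19} ∈ τ_X ✓.
  U = {69, 72}: f^{-1}(U) = {p19} ∈ τ_X ✓.
  U = {70, 71}: f^{-1}(U) = {p18} ∈ τ_X ✓.
  U = {69, 70, 71}: f^{-1}(U) = {p18} ∈ τ_X ✓.
  U = {70, 71, 72}: f^{-1}(U) = {p18, p19} ∈ τ_X ✓.
  U = {69, 70, 71, 72}: f^{-1}(U) = {p18, p19} ∈ τ_X ✓.
Every preimage lies in τ_X, so f IS continuous.


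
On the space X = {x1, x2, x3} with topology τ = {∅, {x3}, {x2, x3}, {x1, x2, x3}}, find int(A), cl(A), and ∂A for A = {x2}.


int(A) = ∅, cl(A) = {x1, x2}, ∂A = {x1, x2}.

Closed sets in (X, τ) are complements of opens:
  closed(X, τ) = {∅, {x1}, {x1, x2}, {x1, x2, x3}}.
int(A) = ⋃ {U ∈ τ : U ⊆ A}. Opens contained in A: ∅.
Taking the union of these: int(A) = ∅.
cl(A) = ⋂ {C closed : A ⊆ C}. Closed sets containing A: {x1, x2}, {x1, x2, x3}.
Intersecting these: cl(A) = {x1, x2}.
∂A = cl(A) ∖ int(A) = {x1, x2} ∖ ∅ = {x1, x2}.


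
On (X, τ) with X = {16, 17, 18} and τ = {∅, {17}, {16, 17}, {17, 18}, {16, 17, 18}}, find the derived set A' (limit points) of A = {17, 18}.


A' = {16, 18}

For each x ∈ X, list the open sets U ∈ τ with x ∈ U, then check whether U ∩ (A ∖ {x}) ≠ ∅ for every such U.
  x = 16: opens ∋ x are {16, 17}, {16, 17, 18}; each meets A ∖ {16}, so x IS a limit point.
  x = 17: open {17} ∋ x has {17} ∩ (A ∖ {17}) = ∅, so x is NOT a limit point.
  x = 18: opens ∋ x are {17, 18}, {16, 17, 18}; each meets A ∖ {18}, so x IS a limit point.
Collecting: A' = {16, 18}.


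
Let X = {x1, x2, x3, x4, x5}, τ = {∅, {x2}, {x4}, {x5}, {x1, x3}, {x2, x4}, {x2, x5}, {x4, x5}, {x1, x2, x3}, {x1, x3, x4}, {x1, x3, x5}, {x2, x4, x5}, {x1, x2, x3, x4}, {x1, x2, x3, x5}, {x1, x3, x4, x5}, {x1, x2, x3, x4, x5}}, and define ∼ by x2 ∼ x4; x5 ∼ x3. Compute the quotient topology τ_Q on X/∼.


X/∼ = {[x1], [x2=x4], [x3=x5]}; |τ_Q| = 4.

Equivalence classes: [x1], [x2=x4], [x3=x5].
Quotient map π: X → X/∼ sends x1 ↦ [x1], x2 ↦ [x2=x4], x3 ↦ [x3=x5], x4 ↦ [x2=x4], x5 ↦ [x3=x5].
For each subset V ⊆ X/∼, compute π^{-1}(V) ⊆ X and check whether π^{-1}(V) ∈ τ. V is open in τ_Q iff π^{-1}(V) ∈ τ.
  V = {}: π^{-1}(V) = ∅ ∈ τ ✓.
  V = {[x1]}: π^{-1}(V) = {x1} ∉ τ ✗.
  V = {[x2=x4]}: π^{-1}(V) = {x2, x4} ∈ τ ✓.
  V = {[x1], [x2=x4]}: π^{-1}(V) = {x1, x2, x4} ∉ τ ✗.
  V = {[x3=x5]}: π^{-1}(V) = {x3, x5} ∉ τ ✗.
  V = {[x1], [x3=x5]}: π^{-1}(V) = {x1, x3, x5} ∈ τ ✓.
  V = {[x2=x4], [x3=x5]}: π^{-1}(V) = {x2, x3, x4, x5} ∉ τ ✗.
  V = {[x1], [x2=x4], [x3=x5]}: π^{-1}(V) = {x1, x2, x3, x4, x5} ∈ τ ✓.
Open sets in the quotient: τ_Q = {{}, {[x2=x4]}, {[x1], [x3=x5]}, {[x1], [x2=x4], [x3=x5]}} (4 elements).


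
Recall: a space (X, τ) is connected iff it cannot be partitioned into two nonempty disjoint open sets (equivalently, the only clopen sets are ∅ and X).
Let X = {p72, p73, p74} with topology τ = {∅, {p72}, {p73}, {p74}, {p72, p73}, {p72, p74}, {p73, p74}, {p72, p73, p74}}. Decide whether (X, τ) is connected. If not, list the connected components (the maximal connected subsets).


(X, τ) is disconnected; components = [{p72}, {p73}, {p74}].

Find clopen sets (U ∈ τ with X ∖ U ∈ τ):
  U = ∅, X ∖ U = {p72, p73, p74} — both open, so U is clopen.
  U = {p72}, X ∖ U = {p73, p74} — both open, so U is clopen.
  U = {p73}, X ∖ U = {p72, p74} — both open, so U is clopen.
  U = {p74}, X ∖ U = {p72, p73} — both open, so U is clopen.
  U = {p72, p73}, X ∖ U = {p74} — both open, so U is clopen.
  U = {p72, p74}, X ∖ U = {p73} — both open, so U is clopen.
  U = {p73, p74}, X ∖ U = {p72} — both open, so U is clopen.
  U = {p72, p73, p74}, X ∖ U = ∅ — both open, so U is clopen.
Nontrivial clopen(s) exist: e.g. {p72}. So (X, τ) is disconnected.
Compute connected components by grouping points that agree on all clopens:
  component: {p72}
  component: {p73}
  component: {p74}


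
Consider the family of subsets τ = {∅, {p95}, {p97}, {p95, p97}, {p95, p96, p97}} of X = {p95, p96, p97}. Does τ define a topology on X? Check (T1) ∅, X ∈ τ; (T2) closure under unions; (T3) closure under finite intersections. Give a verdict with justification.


τ IS a topology on X.

Axiom (T1): ∅ ∈ τ? Yes; X ∈ τ? Yes.
Axiom (T2/T3): check pairwise unions and intersections of members of τ.
All pairwise intersections and unions checked — each lies in τ. Therefore τ satisfies (T1), (T2), (T3): it IS a topology on X.


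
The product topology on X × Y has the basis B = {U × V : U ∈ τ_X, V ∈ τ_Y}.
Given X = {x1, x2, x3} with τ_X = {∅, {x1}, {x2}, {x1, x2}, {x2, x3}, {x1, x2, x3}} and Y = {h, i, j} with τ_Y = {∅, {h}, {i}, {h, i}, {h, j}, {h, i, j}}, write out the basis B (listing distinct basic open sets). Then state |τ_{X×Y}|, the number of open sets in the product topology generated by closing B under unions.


Basis B = {∅ × ∅, {x1} × {h}, {x1} × {i}, {x2} × {h}, {x2} × {i}, {x1} × {h, i}, {x1} × {h, j}, {x1, x2} × {h}, {x1, x2} × {i}, {x2} × {h, i}, {x2} × {h, j}, {x2, x3} × {h}, {x2, x3} × {i}, {x1} × {h, i, j}, {x1, x2, x3} × {h}, {x1, x2, x3} × {i}, {x2} × {h, i, j}, {x1, x2} × {h, i}, {x1, x2} × {h, j}, {x2, x3} × {h, i}, {x2, x3} × {h, j}, {x1, x2} × {h, i, j}, {x1, x2, x3} × {h, i}, {x1, x2, x3} × {h, j}, {x2, x3} × {h, i, j}, {x1, x2, x3} × {h, i, j}}; |τ_{X×Y}| = 108.

Enumerate products U × V with U ∈ τ_X, V ∈ τ_Y (deduplicated):
  ∅ × ∅ = {} (∅)
  {x1} × {h} = {(x1,h)}
  {x1} × {i} = {(x1,i)}
  {x2} × {h} = {(x2,h)}
  {x2} × {i} = {(x2,i)}
  {x1} × {h, i} = {(x1,h), (x1,i)}
  {x1} × {h, j} = {(x1,h), (x1,j)}
  {x1, x2} × {h} = {(x1,h), (x2,h)}
  {x1, x2} × {i} = {(x1,i), (x2,i)}
  {x2} × {h, i} = {(x2,h), (x2,i)}
  {x2} × {h, j} = {(x2,h), (x2,j)}
  {x2, x3} × {h} = {(x2,h), (x3,h)}
  {x2, x3} × {i} = {(x2,i), (x3,i)}
  {x1} × {h, i, j} = {(x1,h), (x1,i), (x1,j)}
  {x1, x2, x3} × {h} = {(x1,h), (x2,h), (x3,h)}
  {x1, x2, x3} × {i} = {(x1,i), (x2,i), (x3,i)}
  {x2} × {h, i, j} = {(x2,h), (x2,i), (x2,j)}
  {x1, x2} × {h, i} = {(x1,h), (x1,i), (x2,h), (x2,i)}
  {x1, x2} × {h, j} = {(x1,h), (x1,j), (x2,h), (x2,j)}
  {x2, x3} × {h, i} = {(x2,h), (x2,i), (x3,h), (x3,i)}
  {x2, x3} × {h, j} = {(x2,h), (x2,j), (x3,h), (x3,j)}
  {x1, x2} × {h, i, j} = {(x1,h), (x1,i), (x1,j), (x2,h), (x2,i), (x2,j)}
  {x1, x2, x3} × {h, i} = {(x1,h), (x1,i), (x2,h), (x2,i), (x3,h), (x3,i)}
  {x1, x2, x3} × {h, j} = {(x1,h), (x1,j), (x2,h), (x2,j), (x3,h), (x3,j)}
  {x2, x3} × {h, i, j} = {(x2,h), (x2,i), (x2,j), (x3,h), (x3,i), (x3,j)}
  {x1, x2, x3} × {h, i, j} = {(x1,h), (x1,i), (x1,j), (x2,h), (x2,i), (x2,j), (x3,h), (x3,i), (x3,j)}
These 26 distinct sets form the basis B.
Close under arbitrary unions to get τ_{X×Y}; counting gives |τ_{X×Y}| = 108.


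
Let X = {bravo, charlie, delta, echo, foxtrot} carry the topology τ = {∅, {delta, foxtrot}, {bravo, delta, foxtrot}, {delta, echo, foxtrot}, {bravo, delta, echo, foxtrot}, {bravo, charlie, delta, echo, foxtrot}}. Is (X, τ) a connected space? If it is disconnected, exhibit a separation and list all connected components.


(X, τ) is connected.

Find clopen sets (U ∈ τ with X ∖ U ∈ τ):
  U = ∅, X ∖ U = {bravo, charlie, delta, echo, foxtrot} — both open, so U is clopen.
  U = {bravo, charlie, delta, echo, foxtrot}, X ∖ U = ∅ — both open, so U is clopen.
Only trivial clopens (∅ and X) exist, so (X, τ) is connected.
Compute connected components by grouping points that agree on all clopens:
  component: {bravo, charlie, delta, echo, foxtrot}


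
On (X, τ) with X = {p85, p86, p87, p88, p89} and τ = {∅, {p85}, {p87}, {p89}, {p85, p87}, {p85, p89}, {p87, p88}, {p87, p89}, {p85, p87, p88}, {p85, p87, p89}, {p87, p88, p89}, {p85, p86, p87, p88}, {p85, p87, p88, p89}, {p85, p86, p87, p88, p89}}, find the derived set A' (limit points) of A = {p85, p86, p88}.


A' = {p86}

For each x ∈ X, list the open sets U ∈ τ with x ∈ U, then check whether U ∩ (A ∖ {x}) ≠ ∅ for every such U.
  x = p85: open {p85} ∋ x has {p85} ∩ (A ∖ {p85}) = ∅, so x is NOT a limit point.
  x = p86: opens ∋ x are {p85, p86, p87, p88}, {p85, p86, p87, p88, p89}; each meets A ∖ {p86}, so x IS a limit point.
  x = p87: open {p87} ∋ x has {p87} ∩ (A ∖ {p87}) = ∅, so x is NOT a limit point.
  x = p88: open {p87, p88} ∋ x has {p87, p88} ∩ (A ∖ {p88}) = ∅, so x is NOT a limit point.
  x = p89: open {p89} ∋ x has {p89} ∩ (A ∖ {p89}) = ∅, so x is NOT a limit point.
Collecting: A' = {p86}.


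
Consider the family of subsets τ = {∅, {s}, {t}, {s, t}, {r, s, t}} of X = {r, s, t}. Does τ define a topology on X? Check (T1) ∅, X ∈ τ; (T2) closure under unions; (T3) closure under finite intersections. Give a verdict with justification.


τ IS a topology on X.

Axiom (T1): ∅ ∈ τ? Yes; X ∈ τ? Yes.
Axiom (T2/T3): check pairwise unions and intersections of members of τ.
All pairwise intersections and unions checked — each lies in τ. Therefore τ satisfies (T1), (T2), (T3): it IS a topology on X.
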